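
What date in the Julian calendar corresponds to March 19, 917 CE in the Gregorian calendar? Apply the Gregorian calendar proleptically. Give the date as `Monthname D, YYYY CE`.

At this point the Julian calendar is 5 days behind the Gregorian.
19 March 917 Gregorian − 5 days → 14 March 917 Julian.

March 14, 917 CE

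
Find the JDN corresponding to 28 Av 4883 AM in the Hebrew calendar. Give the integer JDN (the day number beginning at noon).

2131466

In the proleptic Gregorian calendar the same day is 28 August 1123.
JDN 2451545 is 1 January 2000 CE (Gregorian); the target day is −320079 days from there, so JDN = 2131466.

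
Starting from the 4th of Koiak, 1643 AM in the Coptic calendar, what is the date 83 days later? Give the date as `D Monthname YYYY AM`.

27 Meshir 1643 AM

Counting 83 days forward from JDN 2424863 reaches JDN 2424946, which is 27 Meshir 1643 AM.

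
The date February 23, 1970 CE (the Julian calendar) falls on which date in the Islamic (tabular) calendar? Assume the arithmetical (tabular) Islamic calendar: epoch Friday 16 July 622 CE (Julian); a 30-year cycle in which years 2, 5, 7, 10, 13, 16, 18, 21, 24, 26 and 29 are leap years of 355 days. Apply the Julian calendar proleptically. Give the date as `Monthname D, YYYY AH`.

Dhu al-Hijjah 29, 1389 AH

The source date corresponds to 8 March 1970 in the Gregorian calendar (JDN 2440654).
That day falls on 29 Dhu al-Hijjah 1389 AH in the tabular Islamic calendar.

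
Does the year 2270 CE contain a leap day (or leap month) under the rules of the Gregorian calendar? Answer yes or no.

2270 is not divisible by 4, so it is a common year.

no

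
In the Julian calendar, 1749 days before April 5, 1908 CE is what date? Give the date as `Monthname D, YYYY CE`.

The starting date is JDN 2418050; 2418050 − 1749 = 2416301.
JDN 2416301 corresponds to June 22, 1903 CE.

June 22, 1903 CE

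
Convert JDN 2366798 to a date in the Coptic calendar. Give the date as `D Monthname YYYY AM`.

13 Koiak 1484 AM

The Gregorian equivalent of JDN 2366798 is 21 December 1767.
In the Coptic calendar that day is 13 Koiak 1484 AM.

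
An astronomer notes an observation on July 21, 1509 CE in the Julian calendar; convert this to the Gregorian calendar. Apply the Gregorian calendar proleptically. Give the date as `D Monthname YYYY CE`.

31 July 1509 CE

For dates in this range the Gregorian date is 10 days ahead of the Julian.
21 July 1509 Julian + 10 days → 31 July 1509 Gregorian.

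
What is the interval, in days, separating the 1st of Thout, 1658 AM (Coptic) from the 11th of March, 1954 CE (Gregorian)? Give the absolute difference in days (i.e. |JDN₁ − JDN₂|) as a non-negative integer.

4564

JDN of the first date = 2430249.
JDN of the second date = 2434813.
|2434813 − 2430249| = 4564.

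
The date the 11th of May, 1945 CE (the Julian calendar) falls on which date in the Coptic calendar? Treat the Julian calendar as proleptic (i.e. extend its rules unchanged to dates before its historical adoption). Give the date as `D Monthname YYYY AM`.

Both dates share Julian Day Number 2431600; in the Coptic calendar that is 16 Pashons 1661 AM.

16 Pashons 1661 AM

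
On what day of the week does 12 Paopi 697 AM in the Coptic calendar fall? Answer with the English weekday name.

Saturday

In the proleptic Gregorian calendar this is 14 October 980 (JDN 2079285).
2079285 ≡ 5 (mod 7); counting from Monday = 0 gives Saturday.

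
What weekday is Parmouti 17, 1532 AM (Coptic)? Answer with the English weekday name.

Wednesday

In the Gregorian calendar this is 24 April 1816 (JDN 2384454).
Since JDN mod 7 = 2 (0 = Monday), the day is Wednesday.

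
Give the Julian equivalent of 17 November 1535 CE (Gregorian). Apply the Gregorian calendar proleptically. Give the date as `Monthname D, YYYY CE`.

November 7, 1535 CE

The Julian–Gregorian offset here is 10 days (Julian trailing).
17 November 1535 Gregorian − 10 days → 7 November 1535 Julian.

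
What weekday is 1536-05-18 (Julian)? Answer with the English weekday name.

In the proleptic Gregorian calendar this is 28 May 1536 (JDN 2282220).
2282220 ≡ 3 (mod 7); counting from Monday = 0 gives Thursday.

Thursday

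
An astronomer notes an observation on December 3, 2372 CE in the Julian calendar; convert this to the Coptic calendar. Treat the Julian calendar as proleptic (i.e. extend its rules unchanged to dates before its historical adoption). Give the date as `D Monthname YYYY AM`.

7 Koiak 2089 AM

Julian Day Number of the source date = 2587768.
Converting JDN 2587768 to the Coptic calendar gives 7 Koiak 2089 AM.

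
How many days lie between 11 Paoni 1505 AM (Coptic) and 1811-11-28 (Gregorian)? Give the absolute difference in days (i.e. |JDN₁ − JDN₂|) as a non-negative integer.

8199

First date → JDN 2374646; second date → JDN 2382845.
The interval is |2374646 − 2382845| = 8199 days.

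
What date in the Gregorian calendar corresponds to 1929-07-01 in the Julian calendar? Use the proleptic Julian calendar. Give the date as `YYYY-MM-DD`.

1929-07-14

The Julian–Gregorian offset here is 13 days (Julian trailing).
1 July 1929 Julian + 13 days → 14 July 1929 Gregorian.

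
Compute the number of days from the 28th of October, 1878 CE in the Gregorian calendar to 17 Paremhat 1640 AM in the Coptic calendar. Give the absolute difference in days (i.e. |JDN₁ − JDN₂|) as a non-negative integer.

First date → JDN 2407286; second date → JDN 2423871.
The interval is |2407286 − 2423871| = 16585 days.

16585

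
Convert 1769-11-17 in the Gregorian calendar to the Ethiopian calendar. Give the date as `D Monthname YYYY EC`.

10 Hidar 1762 EC

Julian Day Number of the source date = 2367495.
Converting JDN 2367495 to the Ethiopian calendar gives 10 Hidar 1762 EC.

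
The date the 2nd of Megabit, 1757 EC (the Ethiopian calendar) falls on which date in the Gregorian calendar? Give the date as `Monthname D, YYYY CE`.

March 9, 1765 CE

Both dates share Julian Day Number 2365781; in the Gregorian calendar that is 9 March 1765 CE.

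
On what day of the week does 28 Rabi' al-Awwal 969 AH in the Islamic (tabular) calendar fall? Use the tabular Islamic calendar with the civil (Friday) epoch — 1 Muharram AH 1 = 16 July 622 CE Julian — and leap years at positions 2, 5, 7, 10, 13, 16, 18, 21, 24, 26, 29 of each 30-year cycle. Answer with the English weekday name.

In the proleptic Gregorian calendar this is 16 December 1561 (JDN 2291553).
JDN 2291553 mod 7 = 5, and JDN 0 was a Monday, so this is a Saturday.

Saturday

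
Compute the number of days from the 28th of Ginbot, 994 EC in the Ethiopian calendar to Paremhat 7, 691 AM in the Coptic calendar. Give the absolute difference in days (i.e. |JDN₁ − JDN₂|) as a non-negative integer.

9943

First date → JDN 2087181; second date → JDN 2077238.
The interval is |2087181 − 2077238| = 9943 days.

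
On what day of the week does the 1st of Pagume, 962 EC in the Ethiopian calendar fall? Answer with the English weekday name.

Wednesday

Equivalently 29 August 970 Gregorian, JDN 2075586.
JDN 2075586 mod 7 = 2, and JDN 0 was a Monday, so this is a Wednesday.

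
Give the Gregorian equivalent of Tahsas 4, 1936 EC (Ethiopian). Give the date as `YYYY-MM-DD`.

1943-12-14

Both dates share Julian Day Number 2431073; in the Gregorian calendar that is 14 December 1943 CE.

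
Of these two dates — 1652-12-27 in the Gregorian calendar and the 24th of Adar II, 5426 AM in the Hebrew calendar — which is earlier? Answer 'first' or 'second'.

First date → JDN 2324802; second date → JDN 2329644.
JDN 2324802 < JDN 2329644, so the first date is earlier.

first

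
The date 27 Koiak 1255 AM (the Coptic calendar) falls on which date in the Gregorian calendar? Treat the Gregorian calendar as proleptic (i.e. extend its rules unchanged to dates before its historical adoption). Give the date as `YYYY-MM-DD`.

Julian Day Number of the source date = 2283169.
Converting JDN 2283169 to the Gregorian calendar gives 2 January 1539 CE.

1539-01-02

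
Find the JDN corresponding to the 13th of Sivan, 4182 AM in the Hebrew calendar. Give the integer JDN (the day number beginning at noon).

Equivalently 20 May 422 (proleptic Gregorian).
JDN 2400001 is 17 November 1858 CE (Gregorian), MJD 0; the target day is −524669 days from there, so JDN = 1875332.

1875332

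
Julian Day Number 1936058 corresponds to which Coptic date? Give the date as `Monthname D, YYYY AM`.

JDN 1936058 is 23 August 588 in the proleptic Gregorian calendar.
In the Coptic calendar that day is Mesori 28, 304 AM.

Mesori 28, 304 AM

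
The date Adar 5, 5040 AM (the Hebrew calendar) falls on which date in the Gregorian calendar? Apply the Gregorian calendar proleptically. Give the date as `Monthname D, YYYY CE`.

Julian Day Number of the source date = 2188615.
Converting JDN 2188615 to the Gregorian calendar gives 14 February 1280 CE.

February 14, 1280 CE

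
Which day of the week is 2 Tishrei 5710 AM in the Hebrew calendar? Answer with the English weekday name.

Sunday

This is JDN 2433185 (25 September 1949 Gregorian).
2433185 ≡ 6 (mod 7); counting from Monday = 0 gives Sunday.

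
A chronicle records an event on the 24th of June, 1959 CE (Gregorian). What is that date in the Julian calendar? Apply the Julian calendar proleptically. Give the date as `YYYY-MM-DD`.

1959-06-11

The Julian–Gregorian offset here is 13 days (Julian trailing).
24 June 1959 Gregorian − 13 days → 11 June 1959 Julian.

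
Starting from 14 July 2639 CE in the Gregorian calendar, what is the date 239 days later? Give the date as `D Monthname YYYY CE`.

The starting date is JDN 2685129; 2685129 + 239 = 2685368.
JDN 2685368 corresponds to 9 March 2640 CE.

9 March 2640 CE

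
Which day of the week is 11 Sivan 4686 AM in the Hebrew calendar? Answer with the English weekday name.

Friday

This is JDN 2059425 (31 May 926 Gregorian).
Since JDN mod 7 = 4 (0 = Monday), the day is Friday.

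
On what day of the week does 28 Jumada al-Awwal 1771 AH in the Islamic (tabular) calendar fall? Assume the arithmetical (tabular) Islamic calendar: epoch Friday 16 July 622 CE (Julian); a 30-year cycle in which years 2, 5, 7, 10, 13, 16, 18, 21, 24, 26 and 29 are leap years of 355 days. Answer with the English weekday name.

Thursday

This is JDN 2575814 (28 March 2340 Gregorian).
Since JDN mod 7 = 3 (0 = Monday), the day is Thursday.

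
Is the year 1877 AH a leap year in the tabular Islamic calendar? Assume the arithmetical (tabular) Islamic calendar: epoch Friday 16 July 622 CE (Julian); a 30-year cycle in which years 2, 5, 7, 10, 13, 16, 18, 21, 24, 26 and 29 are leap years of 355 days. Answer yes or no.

no

Year 1877 AH is year 17 of its 30-year cycle; leap positions are 2, 5, 7, 10, 13, 16, 18, 21, 24, 26, 29, so it is a common year (354 days).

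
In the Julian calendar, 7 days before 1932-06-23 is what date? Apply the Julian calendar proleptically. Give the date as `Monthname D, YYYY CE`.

June 16, 1932 CE

Counting 7 days back from JDN 2426895 reaches JDN 2426888, which is June 16, 1932 CE.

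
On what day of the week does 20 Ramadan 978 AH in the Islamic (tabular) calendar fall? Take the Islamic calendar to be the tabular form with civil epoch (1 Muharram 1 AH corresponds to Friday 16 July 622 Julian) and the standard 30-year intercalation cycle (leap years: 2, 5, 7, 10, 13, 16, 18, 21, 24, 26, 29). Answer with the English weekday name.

Thursday

In the proleptic Gregorian calendar this is 25 February 1571 (JDN 2294911).
2294911 ≡ 3 (mod 7); counting from Monday = 0 gives Thursday.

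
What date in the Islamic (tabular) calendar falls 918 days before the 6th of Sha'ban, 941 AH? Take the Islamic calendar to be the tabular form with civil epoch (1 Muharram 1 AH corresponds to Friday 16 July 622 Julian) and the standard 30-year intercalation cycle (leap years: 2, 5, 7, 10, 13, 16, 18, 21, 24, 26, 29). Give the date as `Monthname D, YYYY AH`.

JDN of the 6th of Sha'ban, 941 AH = 2281757.
2281757 − 918 = 2280839.
JDN 2280839 in the tabular Islamic calendar is Muharram 4, 939 AH.

Muharram 4, 939 AH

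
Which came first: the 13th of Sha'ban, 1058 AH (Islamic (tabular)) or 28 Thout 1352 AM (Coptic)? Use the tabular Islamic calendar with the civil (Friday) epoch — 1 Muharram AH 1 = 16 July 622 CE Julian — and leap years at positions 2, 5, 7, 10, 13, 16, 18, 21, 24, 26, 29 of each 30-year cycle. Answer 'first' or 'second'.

second

First date → JDN 2323225; second date → JDN 2318510.
JDN 2318510 < JDN 2323225, so the second date is earlier.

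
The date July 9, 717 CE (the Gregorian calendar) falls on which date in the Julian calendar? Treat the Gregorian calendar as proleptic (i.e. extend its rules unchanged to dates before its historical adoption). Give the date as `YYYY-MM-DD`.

For dates in this range the Gregorian date is 4 days ahead of the Julian.
9 July 717 Gregorian − 4 days → 5 July 717 Julian.

0717-07-05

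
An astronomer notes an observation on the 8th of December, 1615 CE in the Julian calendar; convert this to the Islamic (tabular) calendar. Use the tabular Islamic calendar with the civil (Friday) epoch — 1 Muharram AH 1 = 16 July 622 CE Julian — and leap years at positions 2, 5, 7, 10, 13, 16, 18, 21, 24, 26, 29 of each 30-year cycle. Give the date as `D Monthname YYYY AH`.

The source date corresponds to 18 December 1615 in the Gregorian calendar (JDN 2311278).
That day falls on 27 Dhu al-Qa'dah 1024 AH in the tabular Islamic calendar.

27 Dhu al-Qa'dah 1024 AH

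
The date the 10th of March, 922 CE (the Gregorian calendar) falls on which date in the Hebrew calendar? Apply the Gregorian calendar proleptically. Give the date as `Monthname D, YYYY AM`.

Julian Day Number of the source date = 2057882.
Converting JDN 2057882 to the Hebrew calendar gives 2 Adar II 4682 AM.

Adar II 2, 4682 AM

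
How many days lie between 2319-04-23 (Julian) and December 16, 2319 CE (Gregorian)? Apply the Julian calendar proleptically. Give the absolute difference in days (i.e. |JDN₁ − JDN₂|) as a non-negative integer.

221

JDN of the first date = 2568185.
JDN of the second date = 2568406.
|2568406 − 2568185| = 221.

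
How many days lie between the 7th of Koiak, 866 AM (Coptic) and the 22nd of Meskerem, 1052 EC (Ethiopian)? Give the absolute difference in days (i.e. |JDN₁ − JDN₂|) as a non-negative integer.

JDN of the first date = 2141067.
JDN of the second date = 2108120.
|2108120 − 2141067| = 32947.

32947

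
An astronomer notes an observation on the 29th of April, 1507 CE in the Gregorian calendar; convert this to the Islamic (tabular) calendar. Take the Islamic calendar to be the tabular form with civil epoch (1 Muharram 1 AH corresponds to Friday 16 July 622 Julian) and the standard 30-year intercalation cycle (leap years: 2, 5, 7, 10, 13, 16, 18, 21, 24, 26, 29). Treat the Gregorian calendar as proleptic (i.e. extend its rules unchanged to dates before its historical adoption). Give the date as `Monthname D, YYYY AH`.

Both dates share Julian Day Number 2271598; in the tabular Islamic calendar that is 6 Dhu al-Hijjah 912 AH.

Dhu al-Hijjah 6, 912 AH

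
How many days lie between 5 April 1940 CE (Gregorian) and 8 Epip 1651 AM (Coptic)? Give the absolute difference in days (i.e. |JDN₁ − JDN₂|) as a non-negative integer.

1726

First date → JDN 2429725; second date → JDN 2427999.
The interval is |2429725 − 2427999| = 1726 days.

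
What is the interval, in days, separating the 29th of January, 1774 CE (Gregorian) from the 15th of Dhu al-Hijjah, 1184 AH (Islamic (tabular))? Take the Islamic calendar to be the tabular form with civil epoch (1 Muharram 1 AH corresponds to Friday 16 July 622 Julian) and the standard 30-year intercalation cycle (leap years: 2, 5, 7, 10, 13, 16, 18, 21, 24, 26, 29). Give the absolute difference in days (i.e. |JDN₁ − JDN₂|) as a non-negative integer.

First date → JDN 2369029; second date → JDN 2367995.
The interval is |2369029 − 2367995| = 1034 days.

1034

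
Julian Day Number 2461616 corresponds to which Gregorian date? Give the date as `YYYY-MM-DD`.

Counting from JDN 2299161 = 15 Oct 1582 gives an offset of 162455 days.

2027-07-29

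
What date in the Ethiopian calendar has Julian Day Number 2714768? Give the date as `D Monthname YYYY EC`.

25 Nehase 2712 EC

The Gregorian equivalent of JDN 2714768 is 6 September 2720.
In the Ethiopian calendar that day is 25 Nehase 2712 EC.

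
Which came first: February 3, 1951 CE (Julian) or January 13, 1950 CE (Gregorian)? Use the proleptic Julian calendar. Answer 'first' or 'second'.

second

First date → JDN 2433694; second date → JDN 2433295.
JDN 2433295 < JDN 2433694, so the second date is earlier.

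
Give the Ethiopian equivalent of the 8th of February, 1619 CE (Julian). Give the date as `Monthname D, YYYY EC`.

The source date corresponds to 18 February 1619 in the Gregorian calendar (JDN 2312436).
That day falls on 14 Yekatit 1611 EC in the Ethiopian calendar.

Yekatit 14, 1611 EC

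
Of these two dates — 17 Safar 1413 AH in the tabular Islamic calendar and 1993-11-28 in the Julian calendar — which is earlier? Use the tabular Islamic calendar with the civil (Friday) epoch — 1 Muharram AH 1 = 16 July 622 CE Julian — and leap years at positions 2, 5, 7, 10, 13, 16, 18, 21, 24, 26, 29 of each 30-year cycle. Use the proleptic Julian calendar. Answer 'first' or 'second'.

The two dates have Julian Day Numbers 2448852 and 2449333 respectively.
Since 2448852 < 2449333, the first date comes first.

first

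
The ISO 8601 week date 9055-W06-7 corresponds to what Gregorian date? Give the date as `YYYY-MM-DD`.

ISO week 1 of 9055 is the week containing the first Thursday of 9055.
Week 6, day 7 (Sunday) lands on 9055-02-11.

9055-02-11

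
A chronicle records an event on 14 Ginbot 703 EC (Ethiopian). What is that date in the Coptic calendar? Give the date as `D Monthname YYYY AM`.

14 Pashons 427 AM

The source date corresponds to 13 May 711 in the proleptic Gregorian calendar (JDN 1980879).
That day falls on 14 Pashons 427 AM in the Coptic calendar.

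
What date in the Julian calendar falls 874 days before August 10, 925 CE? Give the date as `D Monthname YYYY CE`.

JDN of August 10, 925 CE = 2059136.
2059136 − 874 = 2058262.
JDN 2058262 in the Julian calendar is 20 March 923 CE.

20 March 923 CE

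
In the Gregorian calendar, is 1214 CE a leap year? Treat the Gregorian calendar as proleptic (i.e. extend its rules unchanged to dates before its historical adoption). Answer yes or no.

1214 is not divisible by 4, so it is a common year.

no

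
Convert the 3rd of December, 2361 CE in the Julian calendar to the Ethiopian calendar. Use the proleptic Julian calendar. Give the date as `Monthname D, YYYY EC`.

Tahsas 7, 2354 EC

The source date corresponds to 19 December 2361 in the Gregorian calendar (JDN 2583750).
That day falls on 7 Tahsas 2354 EC in the Ethiopian calendar.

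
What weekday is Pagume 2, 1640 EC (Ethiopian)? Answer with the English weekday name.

Equivalently 4 September 1648 Gregorian, JDN 2323227.
JDN 2323227 mod 7 = 4, and JDN 0 was a Monday, so this is a Friday.

Friday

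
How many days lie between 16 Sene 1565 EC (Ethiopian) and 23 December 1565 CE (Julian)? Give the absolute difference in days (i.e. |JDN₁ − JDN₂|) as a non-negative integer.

2726

First date → JDN 2295757; second date → JDN 2293031.
The interval is |2295757 − 2293031| = 2726 days.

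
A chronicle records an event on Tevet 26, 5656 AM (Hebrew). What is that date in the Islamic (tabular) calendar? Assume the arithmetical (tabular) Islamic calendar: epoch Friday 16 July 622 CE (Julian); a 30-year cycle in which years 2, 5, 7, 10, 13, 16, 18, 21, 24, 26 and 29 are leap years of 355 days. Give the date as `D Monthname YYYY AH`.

26 Rajab 1313 AH

Julian Day Number of the source date = 2413571.
Converting JDN 2413571 to the tabular Islamic calendar gives 26 Rajab 1313 AH.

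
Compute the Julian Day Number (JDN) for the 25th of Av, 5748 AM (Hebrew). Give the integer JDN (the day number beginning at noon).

2447382

Equivalently 8 August 1988 (Gregorian).
JDN 2400001 is 17 November 1858 CE (Gregorian), MJD 0; the target day is +47381 days from there, so JDN = 2447382.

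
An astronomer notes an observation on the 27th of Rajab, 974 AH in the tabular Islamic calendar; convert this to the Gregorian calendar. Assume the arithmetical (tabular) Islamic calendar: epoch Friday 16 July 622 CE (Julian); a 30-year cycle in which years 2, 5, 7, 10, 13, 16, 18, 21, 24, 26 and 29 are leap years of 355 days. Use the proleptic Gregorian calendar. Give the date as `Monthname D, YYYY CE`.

February 17, 1567 CE

Both dates share Julian Day Number 2293442; in the Gregorian calendar that is 17 February 1567 CE.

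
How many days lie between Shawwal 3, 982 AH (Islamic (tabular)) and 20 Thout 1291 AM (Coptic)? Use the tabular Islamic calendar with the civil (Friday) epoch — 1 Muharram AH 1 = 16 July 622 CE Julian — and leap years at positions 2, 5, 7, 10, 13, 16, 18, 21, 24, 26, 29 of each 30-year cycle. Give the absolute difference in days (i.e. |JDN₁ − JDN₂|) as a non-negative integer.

121

JDN of the first date = 2296342.
JDN of the second date = 2296221.
|2296221 − 2296342| = 121.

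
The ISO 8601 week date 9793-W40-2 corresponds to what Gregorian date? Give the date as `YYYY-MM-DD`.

9793-10-01

ISO week 1 of 9793 is the week containing the first Thursday of 9793.
Week 40, day 2 (Tuesday) lands on 9793-10-01.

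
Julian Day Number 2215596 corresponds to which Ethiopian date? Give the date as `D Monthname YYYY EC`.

The proleptic Gregorian equivalent of JDN 2215596 is 29 December 1353.
In the Ethiopian calendar that day is 25 Tahsas 1346 EC.

25 Tahsas 1346 EC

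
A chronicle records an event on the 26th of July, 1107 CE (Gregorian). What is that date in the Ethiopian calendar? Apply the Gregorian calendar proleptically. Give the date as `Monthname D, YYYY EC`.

Hamle 25, 1099 EC

Julian Day Number of the source date = 2125589.
Converting JDN 2125589 to the Ethiopian calendar gives 25 Hamle 1099 EC.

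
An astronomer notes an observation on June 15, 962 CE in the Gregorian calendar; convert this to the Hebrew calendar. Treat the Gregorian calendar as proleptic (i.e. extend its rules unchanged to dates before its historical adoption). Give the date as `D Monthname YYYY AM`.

5 Tammuz 4722 AM

Both dates share Julian Day Number 2072589; in the Hebrew calendar that is 5 Tammuz 4722 AM.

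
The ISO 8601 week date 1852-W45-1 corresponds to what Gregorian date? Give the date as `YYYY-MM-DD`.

ISO week 1 of 1852 is the week containing the first Thursday of 1852.
Week 45, day 1 (Monday) lands on 1852-11-01.

1852-11-01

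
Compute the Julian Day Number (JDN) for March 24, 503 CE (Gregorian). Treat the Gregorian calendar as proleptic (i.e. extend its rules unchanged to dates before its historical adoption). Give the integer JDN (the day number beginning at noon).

1904859

JDN 2400001 is 17 November 1858 CE (Gregorian), MJD 0; the target day is −495142 days from there, so JDN = 1904859.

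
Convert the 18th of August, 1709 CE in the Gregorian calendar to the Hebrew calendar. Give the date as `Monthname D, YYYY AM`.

Elul 12, 5469 AM

Julian Day Number of the source date = 2345489.
Converting JDN 2345489 to the Hebrew calendar gives 12 Elul 5469 AM.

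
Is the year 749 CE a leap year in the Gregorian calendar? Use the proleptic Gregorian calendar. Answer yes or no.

no

749 is not divisible by 4, so it is a common year.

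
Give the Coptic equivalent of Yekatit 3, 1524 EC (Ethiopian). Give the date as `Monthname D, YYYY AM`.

Meshir 3, 1248 AM

Julian Day Number of the source date = 2280649.
Converting JDN 2280649 to the Coptic calendar gives 3 Meshir 1248 AM.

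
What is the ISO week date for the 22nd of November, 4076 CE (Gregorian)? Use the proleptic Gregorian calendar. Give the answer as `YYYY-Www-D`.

The weekday is Sunday (ISO weekday 7).
That Sunday belongs to ISO week 47 of ISO year 4076.

4076-W47-7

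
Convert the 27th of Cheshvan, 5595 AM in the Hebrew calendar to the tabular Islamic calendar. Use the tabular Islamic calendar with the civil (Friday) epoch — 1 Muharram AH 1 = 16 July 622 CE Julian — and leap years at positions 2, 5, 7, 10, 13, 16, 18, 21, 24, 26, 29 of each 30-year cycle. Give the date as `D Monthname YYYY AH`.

Julian Day Number of the source date = 2391247.
Converting JDN 2391247 to the tabular Islamic calendar gives 27 Rajab 1250 AH.

27 Rajab 1250 AH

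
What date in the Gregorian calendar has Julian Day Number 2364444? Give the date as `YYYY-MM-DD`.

JDN 2451545 is 1 Jan 2000; 2364444 is −87101 days from there.

1761-07-11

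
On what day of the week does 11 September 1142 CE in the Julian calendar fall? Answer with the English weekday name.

Equivalently 18 September 1142 Gregorian, JDN 2138427.
JDN 2138427 mod 7 = 4, and JDN 0 was a Monday, so this is a Friday.

Friday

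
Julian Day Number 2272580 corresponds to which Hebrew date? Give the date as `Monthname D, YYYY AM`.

JDN 2272580 is 5 January 1510 in the proleptic Gregorian calendar.
In the Hebrew calendar that day is Tevet 13, 5270 AM.

Tevet 13, 5270 AM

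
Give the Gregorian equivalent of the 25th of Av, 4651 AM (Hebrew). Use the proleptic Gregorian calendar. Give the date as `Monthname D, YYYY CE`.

August 9, 891 CE

Julian Day Number of the source date = 2046712.
Converting JDN 2046712 to the Gregorian calendar gives 9 August 891 CE.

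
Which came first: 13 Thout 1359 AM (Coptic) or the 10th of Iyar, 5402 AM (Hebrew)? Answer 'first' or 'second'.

second

Converting both to JDN: 2321051 vs 2320918; the smaller is the second.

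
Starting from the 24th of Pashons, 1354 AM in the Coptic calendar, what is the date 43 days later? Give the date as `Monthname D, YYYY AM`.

JDN of the 24th of Pashons, 1354 AM = 2319476.
2319476 + 43 = 2319519.
JDN 2319519 in the Coptic calendar is Epip 7, 1354 AM.

Epip 7, 1354 AM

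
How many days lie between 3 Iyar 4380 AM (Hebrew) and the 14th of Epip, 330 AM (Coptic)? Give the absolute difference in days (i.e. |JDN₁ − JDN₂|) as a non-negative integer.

First date → JDN 1947615; second date → JDN 1945510.
The interval is |1947615 − 1945510| = 2105 days.

2105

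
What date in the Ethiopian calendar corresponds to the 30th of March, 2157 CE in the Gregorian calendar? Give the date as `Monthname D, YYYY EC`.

Julian Day Number of the source date = 2508977.
Converting JDN 2508977 to the Ethiopian calendar gives 20 Megabit 2149 EC.

Megabit 20, 2149 EC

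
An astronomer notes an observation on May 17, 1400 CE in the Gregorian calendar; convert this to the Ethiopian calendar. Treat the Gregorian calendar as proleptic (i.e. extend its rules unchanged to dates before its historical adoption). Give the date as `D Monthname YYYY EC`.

13 Ginbot 1392 EC

Julian Day Number of the source date = 2232536.
Converting JDN 2232536 to the Ethiopian calendar gives 13 Ginbot 1392 EC.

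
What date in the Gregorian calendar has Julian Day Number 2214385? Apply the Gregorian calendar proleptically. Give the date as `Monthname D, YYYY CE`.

September 5, 1350 CE

Counting from JDN 2299161 = 15 Oct 1582 gives an offset of -84776 days.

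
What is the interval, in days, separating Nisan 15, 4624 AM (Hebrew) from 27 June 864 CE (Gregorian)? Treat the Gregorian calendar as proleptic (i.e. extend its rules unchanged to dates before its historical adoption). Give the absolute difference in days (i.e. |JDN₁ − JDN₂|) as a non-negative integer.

First date → JDN 2036719; second date → JDN 2036808.
The interval is |2036719 − 2036808| = 89 days.

89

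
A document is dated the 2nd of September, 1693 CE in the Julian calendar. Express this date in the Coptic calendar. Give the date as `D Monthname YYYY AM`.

5 Thout 1410 AM

Both dates share Julian Day Number 2339671; in the Coptic calendar that is 5 Thout 1410 AM.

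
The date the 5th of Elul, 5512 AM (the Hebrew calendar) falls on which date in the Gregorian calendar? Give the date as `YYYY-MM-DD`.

Julian Day Number of the source date = 2361192.
Converting JDN 2361192 to the Gregorian calendar gives 15 August 1752 CE.

1752-08-15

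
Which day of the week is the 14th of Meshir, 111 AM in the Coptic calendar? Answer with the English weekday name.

Thursday

This is JDN 1865370 (9 February 395 Gregorian).
1865370 ≡ 3 (mod 7); counting from Monday = 0 gives Thursday.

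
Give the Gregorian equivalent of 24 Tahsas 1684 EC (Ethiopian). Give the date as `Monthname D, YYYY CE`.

Julian Day Number of the source date = 2339050.
Converting JDN 2339050 to the Gregorian calendar gives 31 December 1691 CE.

December 31, 1691 CE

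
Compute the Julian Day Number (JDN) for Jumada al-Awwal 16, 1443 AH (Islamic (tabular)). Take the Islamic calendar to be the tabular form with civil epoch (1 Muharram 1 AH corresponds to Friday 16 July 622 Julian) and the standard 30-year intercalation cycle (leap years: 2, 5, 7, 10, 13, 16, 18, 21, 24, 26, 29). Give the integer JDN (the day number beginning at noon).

In the Gregorian calendar the same day is 21 December 2021.
JDN 2400001 is 17 November 1858 CE (Gregorian), MJD 0; the target day is +59569 days from there, so JDN = 2459570.

2459570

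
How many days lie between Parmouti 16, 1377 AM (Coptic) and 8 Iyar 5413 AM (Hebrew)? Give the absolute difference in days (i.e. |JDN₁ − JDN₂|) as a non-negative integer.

2908

First date → JDN 2327839; second date → JDN 2324931.
The interval is |2327839 − 2324931| = 2908 days.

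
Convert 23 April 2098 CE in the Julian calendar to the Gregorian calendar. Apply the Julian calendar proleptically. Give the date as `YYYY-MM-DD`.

2098-05-06

For dates in this range the Gregorian date is 13 days ahead of the Julian.
23 April 2098 Julian + 13 days → 6 May 2098 Gregorian.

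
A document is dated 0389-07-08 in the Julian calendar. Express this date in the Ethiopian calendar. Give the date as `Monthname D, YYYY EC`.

Hamle 14, 381 EC

The source date corresponds to 9 July 389 in the proleptic Gregorian calendar (JDN 1863329).
That day falls on 14 Hamle 381 EC in the Ethiopian calendar.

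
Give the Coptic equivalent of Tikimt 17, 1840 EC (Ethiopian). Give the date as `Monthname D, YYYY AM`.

Paopi 17, 1564 AM

Both dates share Julian Day Number 2395962; in the Coptic calendar that is 17 Paopi 1564 AM.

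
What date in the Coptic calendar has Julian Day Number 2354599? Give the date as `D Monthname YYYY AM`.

The Gregorian equivalent of JDN 2354599 is 28 July 1734.
In the Coptic calendar that day is 23 Epip 1450 AM.

23 Epip 1450 AM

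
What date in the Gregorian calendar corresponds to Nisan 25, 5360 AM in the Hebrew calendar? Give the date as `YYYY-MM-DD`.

1600-04-09

Both dates share Julian Day Number 2305547; in the Gregorian calendar that is 9 April 1600 CE.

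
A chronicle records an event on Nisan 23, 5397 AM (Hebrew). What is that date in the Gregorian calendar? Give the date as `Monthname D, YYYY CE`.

April 17, 1637 CE

Julian Day Number of the source date = 2319069.
Converting JDN 2319069 to the Gregorian calendar gives 17 April 1637 CE.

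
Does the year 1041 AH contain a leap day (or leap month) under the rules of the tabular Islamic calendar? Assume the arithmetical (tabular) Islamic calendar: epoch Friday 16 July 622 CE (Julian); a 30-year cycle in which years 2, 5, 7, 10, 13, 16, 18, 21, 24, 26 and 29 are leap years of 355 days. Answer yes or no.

yes

Year 1041 AH is year 21 of its 30-year cycle; leap positions are 2, 5, 7, 10, 13, 16, 18, 21, 24, 26, 29, so it is a leap year (355 days).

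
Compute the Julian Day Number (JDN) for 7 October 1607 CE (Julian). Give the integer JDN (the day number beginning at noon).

Equivalently 17 October 1607 (Gregorian).
JDN 2451545 is 1 January 2000 CE (Gregorian); the target day is −143251 days from there, so JDN = 2308294.

2308294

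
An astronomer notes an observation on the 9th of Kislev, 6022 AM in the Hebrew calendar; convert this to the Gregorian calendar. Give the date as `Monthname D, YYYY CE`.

December 2, 2261 CE

Both dates share Julian Day Number 2547209; in the Gregorian calendar that is 2 December 2261 CE.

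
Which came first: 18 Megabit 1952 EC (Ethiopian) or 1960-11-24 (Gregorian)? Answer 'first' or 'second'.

Converting both to JDN: 2437021 vs 2437263; the smaller is the first.

first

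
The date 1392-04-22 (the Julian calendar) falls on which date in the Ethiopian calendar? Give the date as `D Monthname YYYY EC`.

Julian Day Number of the source date = 2229598.
Converting JDN 2229598 to the Ethiopian calendar gives 27 Miyazya 1384 EC.

27 Miyazya 1384 EC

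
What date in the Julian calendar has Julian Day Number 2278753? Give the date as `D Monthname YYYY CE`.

20 November 1526 CE

The proleptic Gregorian equivalent of JDN 2278753 is 30 November 1526.
In the Julian calendar that day is 20 November 1526 CE.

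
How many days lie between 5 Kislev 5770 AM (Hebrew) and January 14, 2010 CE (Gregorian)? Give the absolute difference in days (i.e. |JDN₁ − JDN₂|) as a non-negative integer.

53

JDN of the first date = 2455158.
JDN of the second date = 2455211.
|2455211 − 2455158| = 53.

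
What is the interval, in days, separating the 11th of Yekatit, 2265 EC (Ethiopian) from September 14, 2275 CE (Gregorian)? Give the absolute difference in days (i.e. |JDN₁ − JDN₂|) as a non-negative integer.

936

JDN of the first date = 2551307.
JDN of the second date = 2552243.
|2552243 − 2551307| = 936.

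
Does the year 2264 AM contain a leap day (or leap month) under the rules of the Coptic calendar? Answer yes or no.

2264 mod 4 = 0; in the Coptic calendar a year is leap when year mod 4 = 3, so it is a common year.

no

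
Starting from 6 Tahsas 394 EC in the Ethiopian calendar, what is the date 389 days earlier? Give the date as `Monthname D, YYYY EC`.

The starting date is JDN 1867859; 1867859 − 389 = 1867470.
JDN 1867470 corresponds to Hidar 12, 393 EC.

Hidar 12, 393 EC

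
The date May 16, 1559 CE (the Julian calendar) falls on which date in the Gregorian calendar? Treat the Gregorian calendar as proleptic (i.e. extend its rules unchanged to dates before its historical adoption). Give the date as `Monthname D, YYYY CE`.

May 26, 1559 CE

At this point the Julian calendar is 10 days behind the Gregorian.
16 May 1559 Julian + 10 days → 26 May 1559 Gregorian.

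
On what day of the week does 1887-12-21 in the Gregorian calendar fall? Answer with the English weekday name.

2410627 ≡ 2 (mod 7); counting from Monday = 0 gives Wednesday.

Wednesday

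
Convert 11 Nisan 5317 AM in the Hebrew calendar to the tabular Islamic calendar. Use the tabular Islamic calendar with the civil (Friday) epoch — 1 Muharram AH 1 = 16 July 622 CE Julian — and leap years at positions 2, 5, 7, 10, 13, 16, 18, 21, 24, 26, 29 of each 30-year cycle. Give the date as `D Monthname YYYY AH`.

11 Jumada al-Awwal 964 AH

Both dates share Julian Day Number 2289823; in the tabular Islamic calendar that is 11 Jumada al-Awwal 964 AH.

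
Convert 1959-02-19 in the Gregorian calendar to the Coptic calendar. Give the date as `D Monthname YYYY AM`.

Julian Day Number of the source date = 2436619.
Converting JDN 2436619 to the Coptic calendar gives 12 Meshir 1675 AM.

12 Meshir 1675 AM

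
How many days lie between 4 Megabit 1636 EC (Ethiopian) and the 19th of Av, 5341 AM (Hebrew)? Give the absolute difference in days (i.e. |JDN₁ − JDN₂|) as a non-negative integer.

22870

First date → JDN 2321588; second date → JDN 2298718.
The interval is |2321588 − 2298718| = 22870 days.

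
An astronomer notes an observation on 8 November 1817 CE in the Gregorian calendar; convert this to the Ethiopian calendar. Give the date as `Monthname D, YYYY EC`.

Julian Day Number of the source date = 2385017.
Converting JDN 2385017 to the Ethiopian calendar gives 30 Tikimt 1810 EC.

Tikimt 30, 1810 EC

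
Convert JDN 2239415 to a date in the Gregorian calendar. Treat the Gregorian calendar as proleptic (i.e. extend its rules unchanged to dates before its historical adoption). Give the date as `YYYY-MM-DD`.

JDN 2451545 is 1 Jan 2000; 2239415 is −212130 days from there.

1419-03-18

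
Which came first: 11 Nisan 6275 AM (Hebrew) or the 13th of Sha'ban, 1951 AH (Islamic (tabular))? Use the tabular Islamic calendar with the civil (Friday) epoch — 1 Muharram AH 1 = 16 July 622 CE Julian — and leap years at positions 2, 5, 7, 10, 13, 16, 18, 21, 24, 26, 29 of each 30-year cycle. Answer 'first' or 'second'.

The two dates have Julian Day Numbers 2639730 and 2639674 respectively.
Since 2639674 < 2639730, the second date comes first.

second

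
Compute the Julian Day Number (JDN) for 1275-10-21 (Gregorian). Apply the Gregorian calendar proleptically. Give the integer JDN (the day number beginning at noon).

JDN 2299161 is 15 October 1582 CE (Gregorian); the target day is −112123 days from there, so JDN = 2187038.

2187038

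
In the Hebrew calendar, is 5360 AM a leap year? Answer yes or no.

no

Hebrew year 5360 is year 2 of its 19-year Metonic cycle; leap years are at positions 3, 6, 8, 11, 14, 17, 19, so it is a common year (12 months).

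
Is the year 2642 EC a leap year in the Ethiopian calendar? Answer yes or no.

no

2642 mod 4 = 2; in the Ethiopian calendar a year is leap when year mod 4 = 3, so it is a common year.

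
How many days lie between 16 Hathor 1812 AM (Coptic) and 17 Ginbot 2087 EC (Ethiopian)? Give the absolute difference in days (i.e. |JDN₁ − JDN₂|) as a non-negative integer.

185

First date → JDN 2486573; second date → JDN 2486388.
The interval is |2486573 − 2486388| = 185 days.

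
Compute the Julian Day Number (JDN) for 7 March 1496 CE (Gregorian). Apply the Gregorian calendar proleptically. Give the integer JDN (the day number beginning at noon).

2267529

JDN 2299161 is 15 October 1582 CE (Gregorian); the target day is −31632 days from there, so JDN = 2267529.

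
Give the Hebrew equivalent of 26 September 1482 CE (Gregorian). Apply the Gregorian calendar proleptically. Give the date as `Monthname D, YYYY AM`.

Tishrei 4, 5243 AM

Both dates share Julian Day Number 2262618; in the Hebrew calendar that is 4 Tishrei 5243 AM.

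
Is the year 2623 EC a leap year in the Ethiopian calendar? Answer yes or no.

yes

2623 mod 4 = 3; in the Ethiopian calendar a year is leap when year mod 4 = 3, so it is a leap year.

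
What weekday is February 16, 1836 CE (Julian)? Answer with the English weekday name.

Sunday

Equivalently 28 February 1836 Gregorian, JDN 2391703.
Since JDN mod 7 = 6 (0 = Monday), the day is Sunday.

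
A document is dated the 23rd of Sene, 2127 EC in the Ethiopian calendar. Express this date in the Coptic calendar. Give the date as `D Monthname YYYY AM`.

23 Paoni 1851 AM

Julian Day Number of the source date = 2501034.
Converting JDN 2501034 to the Coptic calendar gives 23 Paoni 1851 AM.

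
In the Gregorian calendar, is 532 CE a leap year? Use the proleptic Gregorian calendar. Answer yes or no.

532 is divisible by 4 and not by 100, so it is a leap year.

yes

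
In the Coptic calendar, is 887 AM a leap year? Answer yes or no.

887 mod 4 = 3; in the Coptic calendar a year is leap when year mod 4 = 3, so it is a leap year.

yes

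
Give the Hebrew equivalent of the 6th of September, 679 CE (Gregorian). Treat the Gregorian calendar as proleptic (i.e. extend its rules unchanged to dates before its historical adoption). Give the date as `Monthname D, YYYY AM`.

Both dates share Julian Day Number 1969308; in the Hebrew calendar that is 21 Elul 4439 AM.

Elul 21, 4439 AM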